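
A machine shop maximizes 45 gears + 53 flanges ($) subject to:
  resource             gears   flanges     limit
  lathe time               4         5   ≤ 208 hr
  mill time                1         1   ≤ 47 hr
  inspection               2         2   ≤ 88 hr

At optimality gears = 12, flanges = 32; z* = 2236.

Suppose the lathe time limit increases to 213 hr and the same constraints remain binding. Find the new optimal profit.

Binding: lathe time and inspection. Non-binding: mill time (3 unused).
By complementary slackness, y = 0 for the non-binding constraint.
Dual feasibility on the basic columns requires 4·y_lathe time + 2·y_inspection = 45, 5·y_lathe time + 2·y_inspection = 53.
Solving: y_lathe time = 8, y_inspection = 6.5.
Δz = y_lathe time·Δb = 8 × (5) = 40, so new z* = 2236 + 40 = 2276.

2276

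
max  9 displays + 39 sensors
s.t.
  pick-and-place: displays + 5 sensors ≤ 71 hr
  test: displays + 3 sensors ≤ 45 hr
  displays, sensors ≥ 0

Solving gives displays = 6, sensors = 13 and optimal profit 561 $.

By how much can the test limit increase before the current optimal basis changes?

Binding constraints: pick-and-place, test. The basis is B = [[1,5],[1,3]] with det -2.
Per unit increase in test, x* moves by d = (2.5, -0.5).
The basis stays optimal until sensors reaches 0; allowable increase = 26 hr.

26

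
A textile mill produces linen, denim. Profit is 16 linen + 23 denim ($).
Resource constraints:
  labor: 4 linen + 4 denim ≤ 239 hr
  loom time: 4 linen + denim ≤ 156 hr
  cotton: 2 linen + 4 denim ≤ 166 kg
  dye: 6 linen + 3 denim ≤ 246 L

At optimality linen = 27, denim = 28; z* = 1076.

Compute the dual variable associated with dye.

1

At the optimum: labor uses 220 of 239 (slack = 19); loom time uses 136 of 156 (slack = 20); cotton uses 166 of 166 (binding); dye uses 246 of 246 (binding).
By complementary slackness, y = 0 for the non-binding constraints.
The binding rows give the dual system: 2·y_cotton + 6·y_dye = 16 and 4·y_cotton + 3·y_dye = 23.
Solving: y_cotton = 5, y_dye = 1.
Shadow price of dye = 1.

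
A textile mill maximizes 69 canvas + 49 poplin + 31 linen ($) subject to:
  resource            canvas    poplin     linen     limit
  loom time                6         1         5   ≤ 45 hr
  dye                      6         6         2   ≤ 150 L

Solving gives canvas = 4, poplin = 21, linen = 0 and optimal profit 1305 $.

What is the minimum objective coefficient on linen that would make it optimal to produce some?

35

Check each constraint at x*: loom time 45/45 (tight); dye 150/150 (tight).
The binding rows give the dual system: 6·y_loom time + 6·y_dye = 69 and 1·y_loom time + 6·y_dye = 49.
Solving: y_loom time = 4, y_dye = 7.5.
linen enters the basis when its profit ≥ yᵀa₃ = 4·5 + 7.5·2 = 35.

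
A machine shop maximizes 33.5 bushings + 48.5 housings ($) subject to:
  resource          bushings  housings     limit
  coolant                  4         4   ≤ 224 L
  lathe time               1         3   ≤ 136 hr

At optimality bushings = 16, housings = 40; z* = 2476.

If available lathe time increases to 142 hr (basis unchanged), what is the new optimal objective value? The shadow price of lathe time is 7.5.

2521

Δb = 6, so new z* = 2476 + (7.5)·(6) = 2476 + 45 = 2521.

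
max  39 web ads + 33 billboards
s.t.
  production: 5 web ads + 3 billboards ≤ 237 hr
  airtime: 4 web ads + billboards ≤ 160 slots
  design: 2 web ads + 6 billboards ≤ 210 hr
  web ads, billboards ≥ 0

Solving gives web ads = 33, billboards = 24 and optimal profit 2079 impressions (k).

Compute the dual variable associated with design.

At the optimum: production uses 237 of 237 (binding); airtime uses 156 of 160 (slack = 4); design uses 210 of 210 (binding).
By complementary slackness, y = 0 for the non-binding constraint.
From A_Bᵀ y = c: 5·y_production + 2·y_design = 39; 3·y_production + 6·y_design = 33.
This yields shadow prices y_production = 7, y_design = 2.
Shadow price of design = 2.

2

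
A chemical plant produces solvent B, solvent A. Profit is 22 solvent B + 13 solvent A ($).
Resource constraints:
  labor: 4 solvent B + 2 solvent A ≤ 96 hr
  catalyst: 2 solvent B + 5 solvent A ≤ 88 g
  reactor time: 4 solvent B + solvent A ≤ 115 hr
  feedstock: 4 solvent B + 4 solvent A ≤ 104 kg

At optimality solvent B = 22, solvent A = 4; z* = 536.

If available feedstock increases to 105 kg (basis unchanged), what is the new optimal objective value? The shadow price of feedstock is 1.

537

Δb = 1, so new z* = 536 + (1)·(1) = 536 + 1 = 537.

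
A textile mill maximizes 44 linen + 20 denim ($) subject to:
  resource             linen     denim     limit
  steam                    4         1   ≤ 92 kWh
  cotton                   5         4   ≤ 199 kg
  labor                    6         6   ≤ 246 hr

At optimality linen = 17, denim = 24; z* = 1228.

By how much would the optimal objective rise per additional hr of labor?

2

Check each constraint at x*: steam 92/92 (tight); cotton 181/199 (slack 18); labor 246/246 (tight).
By complementary slackness, y = 0 for the non-binding constraint.
Dual feasibility on the basic columns requires 4·y_steam + 6·y_labor = 44, 1·y_steam + 6·y_labor = 20.
→ y_steam = 8 and y_labor = 2.
Shadow price of labor = 2.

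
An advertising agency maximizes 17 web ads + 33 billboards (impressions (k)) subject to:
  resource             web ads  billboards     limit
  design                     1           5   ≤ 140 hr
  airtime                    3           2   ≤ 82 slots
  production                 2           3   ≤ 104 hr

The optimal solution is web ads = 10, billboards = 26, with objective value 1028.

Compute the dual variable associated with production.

Binding: design and airtime. Non-binding: production (6 unused).
By complementary slackness, y = 0 for the non-binding constraint.
The binding rows give the dual system: 1·y_design + 3·y_airtime = 17 and 5·y_design + 2·y_airtime = 33.
This yields shadow prices y_design = 5, y_airtime = 4.
Shadow price of production = 0.

0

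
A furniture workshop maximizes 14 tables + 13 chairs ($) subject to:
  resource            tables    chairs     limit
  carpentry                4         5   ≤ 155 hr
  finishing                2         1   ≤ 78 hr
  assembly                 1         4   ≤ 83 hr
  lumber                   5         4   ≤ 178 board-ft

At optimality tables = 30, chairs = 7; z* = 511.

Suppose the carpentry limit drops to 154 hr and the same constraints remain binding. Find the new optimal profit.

Check each constraint at x*: carpentry 155/155 (tight); finishing 67/78 (slack 11); assembly 58/83 (slack 25); lumber 178/178 (tight).
Slack constraints have shadow price 0 (complementary slackness).
Dual feasibility on the basic columns requires 4·y_carpentry + 5·y_lumber = 14, 5·y_carpentry + 4·y_lumber = 13.
This yields shadow prices y_carpentry = 1, y_lumber = 2.
Δz = y_carpentry·Δb = 1 × (-1) = -1, so new z* = 511 − 1 = 510.

510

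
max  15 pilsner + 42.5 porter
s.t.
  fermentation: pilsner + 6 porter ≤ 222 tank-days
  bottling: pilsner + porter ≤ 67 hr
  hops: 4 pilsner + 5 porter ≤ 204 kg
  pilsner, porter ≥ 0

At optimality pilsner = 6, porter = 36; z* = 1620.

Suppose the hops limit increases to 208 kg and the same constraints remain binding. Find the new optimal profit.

1630

Check each constraint at x*: fermentation 222/222 (tight); bottling 42/67 (slack 25); hops 204/204 (tight).
By complementary slackness, y = 0 for the non-binding constraint.
From A_Bᵀ y = c: 1·y_fermentation + 4·y_hops = 15; 6·y_fermentation + 5·y_hops = 42.5.
→ y_fermentation = 5 and y_hops = 2.5.
Δz = y_hops·Δb = 2.5 × (4) = 10, so new z* = 1620 + 10 = 1630.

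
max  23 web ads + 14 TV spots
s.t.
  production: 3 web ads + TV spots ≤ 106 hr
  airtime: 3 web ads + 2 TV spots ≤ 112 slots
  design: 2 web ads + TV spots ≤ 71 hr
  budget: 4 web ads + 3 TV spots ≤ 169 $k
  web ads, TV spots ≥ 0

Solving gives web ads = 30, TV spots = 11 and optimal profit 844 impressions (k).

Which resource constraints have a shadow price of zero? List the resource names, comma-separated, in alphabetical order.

budget, production

production: 101/106 (slack 5)
airtime: 112/112 (binding)
design: 71/71 (binding)
budget: 153/169 (slack 16)
By complementary slackness, a constraint with positive slack has shadow price 0 → budget, production.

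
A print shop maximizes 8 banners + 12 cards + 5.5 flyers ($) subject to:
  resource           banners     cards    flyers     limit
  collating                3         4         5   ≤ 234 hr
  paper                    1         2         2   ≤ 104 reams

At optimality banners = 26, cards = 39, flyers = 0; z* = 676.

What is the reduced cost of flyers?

-8.5

Check each constraint at x*: collating 234/234 (tight); paper 104/104 (tight).
Dual feasibility on the basic columns requires 3·y_collating + 1·y_paper = 8, 4·y_collating + 2·y_paper = 12.
Solving: y_collating = 2, y_paper = 2.
Reduced cost of flyers: c₃ − yᵀa₃ = 5.5 − (2·5 + 2·2) = 5.5 − 14 = -8.5.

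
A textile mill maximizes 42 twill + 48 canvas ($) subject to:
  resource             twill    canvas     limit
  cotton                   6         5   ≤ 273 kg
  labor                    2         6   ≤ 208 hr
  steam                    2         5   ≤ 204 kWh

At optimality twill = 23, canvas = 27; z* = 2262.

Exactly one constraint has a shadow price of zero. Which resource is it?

steam

cotton: 273/273 (binding)
labor: 208/208 (binding)
steam: 181/204 (slack 23)
By complementary slackness, a constraint with positive slack has shadow price 0 → steam.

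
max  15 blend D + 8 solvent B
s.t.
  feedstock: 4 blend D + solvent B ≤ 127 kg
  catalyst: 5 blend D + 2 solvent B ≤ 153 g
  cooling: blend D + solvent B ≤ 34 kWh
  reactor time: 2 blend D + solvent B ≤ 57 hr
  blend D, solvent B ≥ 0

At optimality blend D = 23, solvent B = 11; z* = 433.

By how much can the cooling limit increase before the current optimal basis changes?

Binding constraints: cooling, reactor time. The basis is B = [[1,1],[2,1]] with det -1.
Per unit increase in cooling, x* moves by d = (-1, 2).
The basis stays optimal until blend D reaches 0; allowable increase = 23 kWh.

23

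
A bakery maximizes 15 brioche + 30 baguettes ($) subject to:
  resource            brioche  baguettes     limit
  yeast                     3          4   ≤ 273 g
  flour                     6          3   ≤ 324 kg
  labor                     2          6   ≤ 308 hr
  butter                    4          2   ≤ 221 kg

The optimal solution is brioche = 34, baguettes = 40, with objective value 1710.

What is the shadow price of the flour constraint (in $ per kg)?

At the optimum: yeast uses 262 of 273 (slack = 11); flour uses 324 of 324 (binding); labor uses 308 of 308 (binding); butter uses 216 of 221 (slack = 5).
Slack constraints have shadow price 0 (complementary slackness).
The binding rows give the dual system: 6·y_flour + 2·y_labor = 15 and 3·y_flour + 6·y_labor = 30.
This yields shadow prices y_flour = 1, y_labor = 4.5.
Shadow price of flour = 1.

1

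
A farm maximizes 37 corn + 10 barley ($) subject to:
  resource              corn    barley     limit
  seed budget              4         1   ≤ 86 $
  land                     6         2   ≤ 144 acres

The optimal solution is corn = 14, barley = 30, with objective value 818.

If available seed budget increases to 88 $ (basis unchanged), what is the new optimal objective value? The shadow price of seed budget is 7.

832

Δb = 2, so new z* = 818 + (7)·(2) = 818 + 14 = 832.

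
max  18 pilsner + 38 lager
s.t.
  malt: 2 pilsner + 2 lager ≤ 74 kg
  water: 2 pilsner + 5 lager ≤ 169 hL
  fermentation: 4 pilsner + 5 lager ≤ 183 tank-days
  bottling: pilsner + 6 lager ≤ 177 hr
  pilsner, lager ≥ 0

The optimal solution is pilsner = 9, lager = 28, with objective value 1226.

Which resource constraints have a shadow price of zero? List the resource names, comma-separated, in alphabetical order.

fermentation, water

malt: 74/74 (binding)
water: 158/169 (slack 11)
fermentation: 176/183 (slack 7)
bottling: 177/177 (binding)
By complementary slackness, a constraint with positive slack has shadow price 0 → fermentation, water.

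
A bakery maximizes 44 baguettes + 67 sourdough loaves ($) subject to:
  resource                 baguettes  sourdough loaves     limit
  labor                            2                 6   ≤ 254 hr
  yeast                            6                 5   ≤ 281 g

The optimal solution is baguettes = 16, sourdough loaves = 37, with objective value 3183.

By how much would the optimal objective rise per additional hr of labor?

7

Check each constraint at x*: labor 254/254 (tight); yeast 281/281 (tight).
The binding rows give the dual system: 2·y_labor + 6·y_yeast = 44 and 6·y_labor + 5·y_yeast = 67.
This yields shadow prices y_labor = 7, y_yeast = 5.
Shadow price of labor = 7.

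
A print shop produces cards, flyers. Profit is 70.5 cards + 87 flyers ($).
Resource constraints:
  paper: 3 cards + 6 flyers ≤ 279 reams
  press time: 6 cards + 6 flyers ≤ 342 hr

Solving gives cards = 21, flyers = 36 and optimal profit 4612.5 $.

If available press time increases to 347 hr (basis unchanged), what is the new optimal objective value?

Check each constraint at x*: paper 279/279 (tight); press time 342/342 (tight).
From A_Bᵀ y = c: 3·y_paper + 6·y_press time = 70.5; 6·y_paper + 6·y_press time = 87.
→ y_paper = 5.5 and y_press time = 9.
Δz = y_press time·Δb = 9 × (5) = 45, so new z* = 4612.5 + 45 = 4657.5.

4657.5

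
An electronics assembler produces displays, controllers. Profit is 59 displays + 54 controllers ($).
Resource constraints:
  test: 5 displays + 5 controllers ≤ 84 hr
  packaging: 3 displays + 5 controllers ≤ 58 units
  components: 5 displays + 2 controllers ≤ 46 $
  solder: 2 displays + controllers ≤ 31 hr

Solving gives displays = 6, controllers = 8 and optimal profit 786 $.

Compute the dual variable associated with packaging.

Check each constraint at x*: test 70/84 (slack 14); packaging 58/58 (tight); components 46/46 (tight); solder 20/31 (slack 11).
Slack constraints have shadow price 0 (complementary slackness).
The binding rows give the dual system: 3·y_packaging + 5·y_components = 59 and 5·y_packaging + 2·y_components = 54.
This yields shadow prices y_packaging = 8, y_components = 7.
Shadow price of packaging = 8.

8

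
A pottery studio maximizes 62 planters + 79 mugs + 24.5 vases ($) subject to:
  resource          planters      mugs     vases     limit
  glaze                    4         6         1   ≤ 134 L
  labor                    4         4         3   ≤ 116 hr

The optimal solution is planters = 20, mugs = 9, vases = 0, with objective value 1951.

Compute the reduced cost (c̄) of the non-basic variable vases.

Both glaze and labor are binding at x*.
From A_Bᵀ y = c: 4·y_glaze + 4·y_labor = 62; 6·y_glaze + 4·y_labor = 79.
This yields shadow prices y_glaze = 8.5, y_labor = 7.
Reduced cost of vases: c₃ − yᵀa₃ = 24.5 − (8.5·1 + 7·3) = 24.5 − 29.5 = -5.

-5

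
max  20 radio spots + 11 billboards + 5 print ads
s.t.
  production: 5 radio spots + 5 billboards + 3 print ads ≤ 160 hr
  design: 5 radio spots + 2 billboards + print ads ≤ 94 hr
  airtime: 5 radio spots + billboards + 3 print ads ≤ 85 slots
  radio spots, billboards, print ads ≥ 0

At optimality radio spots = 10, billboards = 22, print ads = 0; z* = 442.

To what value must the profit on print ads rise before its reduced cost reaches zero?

At the optimum: production uses 160 of 160 (binding); design uses 94 of 94 (binding); airtime uses 72 of 85 (slack = 13).
By complementary slackness, y = 0 for the non-binding constraint.
The binding rows give the dual system: 5·y_production + 5·y_design = 20 and 5·y_production + 2·y_design = 11.
Solving: y_production = 1, y_design = 3.
print ads enters the basis when its profit ≥ yᵀa₃ = 1·3 + 3·1 = 6.

6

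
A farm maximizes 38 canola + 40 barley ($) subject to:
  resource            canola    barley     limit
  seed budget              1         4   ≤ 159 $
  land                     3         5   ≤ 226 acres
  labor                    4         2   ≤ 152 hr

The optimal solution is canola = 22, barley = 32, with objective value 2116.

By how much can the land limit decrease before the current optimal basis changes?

Binding constraints: land, labor. The basis is B = [[3,5],[4,2]] with det -14.
Per unit decrease in land, x* moves by d = (0.1429, -0.2857).
The basis stays optimal until barley reaches 0; allowable decrease = 112 acres.

112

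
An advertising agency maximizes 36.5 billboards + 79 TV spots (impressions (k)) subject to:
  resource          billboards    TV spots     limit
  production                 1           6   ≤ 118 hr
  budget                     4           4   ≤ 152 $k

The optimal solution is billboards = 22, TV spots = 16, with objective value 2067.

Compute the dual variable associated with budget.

Both production and budget are binding at x*.
Dual feasibility on the basic columns requires 1·y_production + 4·y_budget = 36.5, 6·y_production + 4·y_budget = 79.
Solving: y_production = 8.5, y_budget = 7.
Shadow price of budget = 7.

7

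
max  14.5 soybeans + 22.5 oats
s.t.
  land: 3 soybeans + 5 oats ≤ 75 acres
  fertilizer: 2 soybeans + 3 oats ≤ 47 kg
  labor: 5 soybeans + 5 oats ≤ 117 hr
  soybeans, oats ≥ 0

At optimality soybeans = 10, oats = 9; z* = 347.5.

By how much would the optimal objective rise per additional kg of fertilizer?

5

At the optimum: land uses 75 of 75 (binding); fertilizer uses 47 of 47 (binding); labor uses 95 of 117 (slack = 22).
By complementary slackness, y = 0 for the non-binding constraint.
Dual feasibility on the basic columns requires 3·y_land + 2·y_fertilizer = 14.5, 5·y_land + 3·y_fertilizer = 22.5.
→ y_land = 1.5 and y_fertilizer = 5.
Shadow price of fertilizer = 5.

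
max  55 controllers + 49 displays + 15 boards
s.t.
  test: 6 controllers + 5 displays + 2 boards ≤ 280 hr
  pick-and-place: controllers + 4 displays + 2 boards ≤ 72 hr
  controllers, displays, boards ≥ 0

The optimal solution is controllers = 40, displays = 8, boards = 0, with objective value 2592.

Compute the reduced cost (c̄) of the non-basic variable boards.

Both test and pick-and-place are binding at x*.
From A_Bᵀ y = c: 6·y_test + 1·y_pick-and-place = 55; 5·y_test + 4·y_pick-and-place = 49.
→ y_test = 9 and y_pick-and-place = 1.
Reduced cost of boards: c₃ − yᵀa₃ = 15 − (9·2 + 1·2) = 15 − 20 = -5.

-5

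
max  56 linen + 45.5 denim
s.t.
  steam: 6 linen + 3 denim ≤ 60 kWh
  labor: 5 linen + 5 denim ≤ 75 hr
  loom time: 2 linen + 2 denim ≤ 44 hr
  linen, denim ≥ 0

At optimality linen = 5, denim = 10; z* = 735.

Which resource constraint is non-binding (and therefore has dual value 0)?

steam: 60/60 (binding)
labor: 75/75 (binding)
loom time: 30/44 (slack 14)
By complementary slackness, a constraint with positive slack has shadow price 0 → loom time.

loom time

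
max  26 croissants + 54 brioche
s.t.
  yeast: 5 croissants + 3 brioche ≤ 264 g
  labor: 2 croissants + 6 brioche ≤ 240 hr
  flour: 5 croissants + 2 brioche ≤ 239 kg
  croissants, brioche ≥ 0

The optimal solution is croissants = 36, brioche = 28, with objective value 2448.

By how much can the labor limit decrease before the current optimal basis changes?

Binding constraints: yeast, labor. The basis is B = [[5,3],[2,6]] with det 24.
Per unit decrease in labor, x* moves by d = (0.125, -0.2083).
The basis stays optimal until flour becomes binding; allowable decrease = 14.4 hr.

14.4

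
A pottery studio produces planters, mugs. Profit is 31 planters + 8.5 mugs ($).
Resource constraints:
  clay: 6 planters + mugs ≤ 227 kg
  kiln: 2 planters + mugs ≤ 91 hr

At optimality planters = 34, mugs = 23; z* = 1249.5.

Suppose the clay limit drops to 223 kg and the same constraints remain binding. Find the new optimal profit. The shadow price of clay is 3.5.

Δb = -4, so new z* = 1249.5 + (3.5)·(-4) = 1249.5 − 14 = 1235.5.

1235.5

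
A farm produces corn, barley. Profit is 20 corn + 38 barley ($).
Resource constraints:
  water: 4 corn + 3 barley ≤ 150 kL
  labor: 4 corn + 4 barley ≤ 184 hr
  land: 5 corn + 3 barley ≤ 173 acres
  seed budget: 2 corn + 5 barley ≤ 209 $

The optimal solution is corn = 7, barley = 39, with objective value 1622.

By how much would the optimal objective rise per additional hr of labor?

2

At the optimum: water uses 145 of 150 (slack = 5); labor uses 184 of 184 (binding); land uses 152 of 173 (slack = 21); seed budget uses 209 of 209 (binding).
Since water, land are not tight, their duals are 0.
From A_Bᵀ y = c: 4·y_labor + 2·y_seed budget = 20; 4·y_labor + 5·y_seed budget = 38.
This yields shadow prices y_labor = 2, y_seed budget = 6.
Shadow price of labor = 2.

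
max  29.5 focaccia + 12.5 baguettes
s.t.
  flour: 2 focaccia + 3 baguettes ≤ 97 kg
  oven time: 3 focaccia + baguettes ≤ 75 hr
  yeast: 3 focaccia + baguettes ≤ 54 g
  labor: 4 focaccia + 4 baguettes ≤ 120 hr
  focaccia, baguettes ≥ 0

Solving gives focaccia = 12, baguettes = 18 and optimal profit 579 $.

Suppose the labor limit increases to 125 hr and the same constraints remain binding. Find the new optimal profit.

584

Check each constraint at x*: flour 78/97 (slack 19); oven time 54/75 (slack 21); yeast 54/54 (tight); labor 120/120 (tight).
Since flour, oven time are not tight, their duals are 0.
Dual feasibility on the basic columns requires 3·y_yeast + 4·y_labor = 29.5, 1·y_yeast + 4·y_labor = 12.5.
→ y_yeast = 8.5 and y_labor = 1.
Δz = y_labor·Δb = 1 × (5) = 5, so new z* = 579 + 5 = 584.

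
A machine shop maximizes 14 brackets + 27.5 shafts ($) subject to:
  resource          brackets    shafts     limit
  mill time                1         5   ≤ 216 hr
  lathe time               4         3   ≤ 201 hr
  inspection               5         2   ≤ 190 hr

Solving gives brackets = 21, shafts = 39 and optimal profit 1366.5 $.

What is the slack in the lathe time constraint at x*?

lathe time used = 4·21 + 3·39 = 201; slack = 201 − 201 = 0.

0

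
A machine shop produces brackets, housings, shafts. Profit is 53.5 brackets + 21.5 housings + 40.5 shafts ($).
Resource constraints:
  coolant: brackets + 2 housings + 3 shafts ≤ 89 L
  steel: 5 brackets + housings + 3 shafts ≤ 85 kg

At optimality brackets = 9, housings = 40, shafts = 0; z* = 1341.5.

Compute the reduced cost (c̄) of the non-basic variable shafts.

-6

Check each constraint at x*: coolant 89/89 (tight); steel 85/85 (tight).
From A_Bᵀ y = c: 1·y_coolant + 5·y_steel = 53.5; 2·y_coolant + 1·y_steel = 21.5.
This yields shadow prices y_coolant = 6, y_steel = 9.5.
Reduced cost of shafts: c₃ − yᵀa₃ = 40.5 − (6·3 + 9.5·3) = 40.5 − 46.5 = -6.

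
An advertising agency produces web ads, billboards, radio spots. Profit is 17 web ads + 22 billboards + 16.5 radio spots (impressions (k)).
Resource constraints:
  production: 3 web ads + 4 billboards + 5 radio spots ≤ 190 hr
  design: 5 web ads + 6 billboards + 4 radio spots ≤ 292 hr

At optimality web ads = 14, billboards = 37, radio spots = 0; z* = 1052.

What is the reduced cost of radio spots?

-7.5

Check each constraint at x*: production 190/190 (tight); design 292/292 (tight).
Dual feasibility on the basic columns requires 3·y_production + 5·y_design = 17, 4·y_production + 6·y_design = 22.
Solving: y_production = 4, y_design = 1.
Reduced cost of radio spots: c₃ − yᵀa₃ = 16.5 − (4·5 + 1·4) = 16.5 − 24 = -7.5.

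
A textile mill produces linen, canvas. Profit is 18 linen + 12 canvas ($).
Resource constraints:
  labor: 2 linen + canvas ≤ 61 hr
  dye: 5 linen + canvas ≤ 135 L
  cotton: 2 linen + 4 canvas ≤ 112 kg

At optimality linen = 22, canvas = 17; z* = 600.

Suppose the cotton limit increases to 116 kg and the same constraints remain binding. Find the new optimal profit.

604

Binding: labor and cotton. Non-binding: dye (8 unused).
By complementary slackness, y = 0 for the non-binding constraint.
Dual feasibility on the basic columns requires 2·y_labor + 2·y_cotton = 18, 1·y_labor + 4·y_cotton = 12.
→ y_labor = 8 and y_cotton = 1.
Δz = y_cotton·Δb = 1 × (4) = 4, so new z* = 600 + 4 = 604.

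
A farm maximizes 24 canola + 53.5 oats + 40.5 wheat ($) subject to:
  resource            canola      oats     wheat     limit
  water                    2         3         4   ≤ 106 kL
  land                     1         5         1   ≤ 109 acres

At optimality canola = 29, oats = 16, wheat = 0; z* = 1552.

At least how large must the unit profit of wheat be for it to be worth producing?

43

Check each constraint at x*: water 106/106 (tight); land 109/109 (tight).
From A_Bᵀ y = c: 2·y_water + 1·y_land = 24; 3·y_water + 5·y_land = 53.5.
Solving: y_water = 9.5, y_land = 5.
wheat enters the basis when its profit ≥ yᵀa₃ = 9.5·4 + 5·1 = 43.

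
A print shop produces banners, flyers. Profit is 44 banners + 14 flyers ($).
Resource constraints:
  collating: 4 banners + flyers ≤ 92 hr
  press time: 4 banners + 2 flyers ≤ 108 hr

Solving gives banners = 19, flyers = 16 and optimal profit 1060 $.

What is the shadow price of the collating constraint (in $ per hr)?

Check each constraint at x*: collating 92/92 (tight); press time 108/108 (tight).
The binding rows give the dual system: 4·y_collating + 4·y_press time = 44 and 1·y_collating + 2·y_press time = 14.
This yields shadow prices y_collating = 8, y_press time = 3.
Shadow price of collating = 8.

8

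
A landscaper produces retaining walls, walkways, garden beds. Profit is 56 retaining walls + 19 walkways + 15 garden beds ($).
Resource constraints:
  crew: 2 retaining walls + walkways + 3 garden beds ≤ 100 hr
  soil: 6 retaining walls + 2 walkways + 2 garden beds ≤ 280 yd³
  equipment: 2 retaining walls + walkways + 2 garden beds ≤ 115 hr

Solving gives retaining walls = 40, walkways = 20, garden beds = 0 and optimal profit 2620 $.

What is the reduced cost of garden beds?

Check each constraint at x*: crew 100/100 (tight); soil 280/280 (tight); equipment 100/115 (slack 15).
Slack constraints have shadow price 0 (complementary slackness).
The binding rows give the dual system: 2·y_crew + 6·y_soil = 56 and 1·y_crew + 2·y_soil = 19.
This yields shadow prices y_crew = 1, y_soil = 9.
Reduced cost of garden beds: c₃ − yᵀa₃ = 15 − (1·3 + 9·2) = 15 − 21 = -6.

-6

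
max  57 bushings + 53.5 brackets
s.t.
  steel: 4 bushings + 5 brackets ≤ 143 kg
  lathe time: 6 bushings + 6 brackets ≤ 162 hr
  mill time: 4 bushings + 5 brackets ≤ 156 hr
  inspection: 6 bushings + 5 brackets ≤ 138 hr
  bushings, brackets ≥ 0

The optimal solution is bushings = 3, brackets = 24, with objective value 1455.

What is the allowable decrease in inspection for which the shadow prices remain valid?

Binding constraints: lathe time, inspection. The basis is B = [[6,6],[6,5]] with det -6.
Per unit decrease in inspection, x* moves by d = (-1, 1).
The basis stays optimal until bushings reaches 0; allowable decrease = 3 hr.

3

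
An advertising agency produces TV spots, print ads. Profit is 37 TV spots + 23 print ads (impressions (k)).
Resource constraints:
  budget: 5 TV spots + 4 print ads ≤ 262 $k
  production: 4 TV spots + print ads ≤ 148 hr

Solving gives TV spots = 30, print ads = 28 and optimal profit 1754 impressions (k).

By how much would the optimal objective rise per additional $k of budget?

5

At the optimum: budget uses 262 of 262 (binding); production uses 148 of 148 (binding).
The binding rows give the dual system: 5·y_budget + 4·y_production = 37 and 4·y_budget + 1·y_production = 23.
→ y_budget = 5 and y_production = 3.
Shadow price of budget = 5.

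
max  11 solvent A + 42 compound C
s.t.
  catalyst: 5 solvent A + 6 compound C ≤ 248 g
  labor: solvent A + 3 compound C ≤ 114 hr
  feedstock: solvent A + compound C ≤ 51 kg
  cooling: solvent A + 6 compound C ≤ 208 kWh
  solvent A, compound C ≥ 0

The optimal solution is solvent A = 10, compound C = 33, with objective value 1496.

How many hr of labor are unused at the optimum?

5

labor used = 1·10 + 3·33 = 109; slack = 114 − 109 = 5.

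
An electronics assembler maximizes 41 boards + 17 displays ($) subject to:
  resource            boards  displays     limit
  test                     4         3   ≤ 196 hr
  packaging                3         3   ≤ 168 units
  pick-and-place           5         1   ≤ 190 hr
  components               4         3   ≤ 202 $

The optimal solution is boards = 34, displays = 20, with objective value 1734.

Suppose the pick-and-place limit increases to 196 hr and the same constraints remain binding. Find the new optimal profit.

At the optimum: test uses 196 of 196 (binding); packaging uses 162 of 168 (slack = 6); pick-and-place uses 190 of 190 (binding); components uses 196 of 202 (slack = 6).
Since packaging, components are not tight, their duals are 0.
The binding rows give the dual system: 4·y_test + 5·y_pick-and-place = 41 and 3·y_test + 1·y_pick-and-place = 17.
→ y_test = 4 and y_pick-and-place = 5.
Δz = y_pick-and-place·Δb = 5 × (6) = 30, so new z* = 1734 + 30 = 1764.

1764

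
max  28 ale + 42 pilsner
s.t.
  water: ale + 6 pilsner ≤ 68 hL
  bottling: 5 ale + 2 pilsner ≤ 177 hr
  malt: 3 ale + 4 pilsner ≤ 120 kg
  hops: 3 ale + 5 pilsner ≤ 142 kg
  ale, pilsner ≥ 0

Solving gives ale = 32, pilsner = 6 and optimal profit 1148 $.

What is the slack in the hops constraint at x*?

hops used = 3·32 + 5·6 = 126; slack = 142 − 126 = 16.

16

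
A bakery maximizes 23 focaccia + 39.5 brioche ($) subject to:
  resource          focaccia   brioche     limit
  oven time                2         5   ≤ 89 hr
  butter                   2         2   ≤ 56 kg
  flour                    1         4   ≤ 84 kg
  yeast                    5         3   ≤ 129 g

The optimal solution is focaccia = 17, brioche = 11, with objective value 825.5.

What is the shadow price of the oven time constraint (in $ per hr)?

Binding: oven time and butter. Non-binding: flour (23 unused), yeast (11 unused).
Slack constraints have shadow price 0 (complementary slackness).
The binding rows give the dual system: 2·y_oven time + 2·y_butter = 23 and 5·y_oven time + 2·y_butter = 39.5.
This yields shadow prices y_oven time = 5.5, y_butter = 6.
Shadow price of oven time = 5.5.

5.5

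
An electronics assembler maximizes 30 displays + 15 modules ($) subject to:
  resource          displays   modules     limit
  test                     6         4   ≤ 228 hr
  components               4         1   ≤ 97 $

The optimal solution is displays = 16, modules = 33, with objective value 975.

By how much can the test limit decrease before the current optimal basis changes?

Binding constraints: test, components. The basis is B = [[6,4],[4,1]] with det -10.
Per unit decrease in test, x* moves by d = (0.1, -0.4).
The basis stays optimal until modules reaches 0; allowable decrease = 82.5 hr.

82.5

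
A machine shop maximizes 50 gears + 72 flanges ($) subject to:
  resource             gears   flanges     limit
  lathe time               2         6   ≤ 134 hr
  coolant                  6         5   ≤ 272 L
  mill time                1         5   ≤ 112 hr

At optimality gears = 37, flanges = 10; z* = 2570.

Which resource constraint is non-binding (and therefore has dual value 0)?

lathe time: 134/134 (binding)
coolant: 272/272 (binding)
mill time: 87/112 (slack 25)
By complementary slackness, a constraint with positive slack has shadow price 0 → mill time.

mill time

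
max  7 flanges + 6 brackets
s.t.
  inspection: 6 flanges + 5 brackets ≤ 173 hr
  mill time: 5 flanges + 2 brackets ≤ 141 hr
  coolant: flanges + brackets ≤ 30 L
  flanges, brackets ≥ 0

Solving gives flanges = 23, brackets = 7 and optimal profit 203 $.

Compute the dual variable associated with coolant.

Check each constraint at x*: inspection 173/173 (tight); mill time 129/141 (slack 12); coolant 30/30 (tight).
Slack constraints have shadow price 0 (complementary slackness).
From A_Bᵀ y = c: 6·y_inspection + 1·y_coolant = 7; 5·y_inspection + 1·y_coolant = 6.
Solving: y_inspection = 1, y_coolant = 1.
Shadow price of coolant = 1.

1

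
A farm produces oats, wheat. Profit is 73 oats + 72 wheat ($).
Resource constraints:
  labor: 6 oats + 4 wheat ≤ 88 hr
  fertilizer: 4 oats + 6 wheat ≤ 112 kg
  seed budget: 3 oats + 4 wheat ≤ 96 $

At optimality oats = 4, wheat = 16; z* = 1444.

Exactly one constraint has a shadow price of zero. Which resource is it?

seed budget

labor: 88/88 (binding)
fertilizer: 112/112 (binding)
seed budget: 76/96 (slack 20)
By complementary slackness, a constraint with positive slack has shadow price 0 → seed budget.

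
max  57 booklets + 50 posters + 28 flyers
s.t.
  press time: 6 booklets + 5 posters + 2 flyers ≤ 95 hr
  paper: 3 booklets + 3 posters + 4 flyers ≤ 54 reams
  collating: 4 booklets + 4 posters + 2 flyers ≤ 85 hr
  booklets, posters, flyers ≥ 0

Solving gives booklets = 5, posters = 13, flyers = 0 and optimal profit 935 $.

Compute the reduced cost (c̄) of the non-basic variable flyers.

-6

Check each constraint at x*: press time 95/95 (tight); paper 54/54 (tight); collating 72/85 (slack 13).
Slack constraints have shadow price 0 (complementary slackness).
The binding rows give the dual system: 6·y_press time + 3·y_paper = 57 and 5·y_press time + 3·y_paper = 50.
→ y_press time = 7 and y_paper = 5.
Reduced cost of flyers: c₃ − yᵀa₃ = 28 − (7·2 + 5·4) = 28 − 34 = -6.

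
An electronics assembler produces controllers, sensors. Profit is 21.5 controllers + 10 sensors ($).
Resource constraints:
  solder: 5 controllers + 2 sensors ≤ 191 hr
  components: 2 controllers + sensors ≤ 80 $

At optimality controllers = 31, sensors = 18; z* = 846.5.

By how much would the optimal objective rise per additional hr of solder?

At the optimum: solder uses 191 of 191 (binding); components uses 80 of 80 (binding).
From A_Bᵀ y = c: 5·y_solder + 2·y_components = 21.5; 2·y_solder + 1·y_components = 10.
This yields shadow prices y_solder = 1.5, y_components = 7.
Shadow price of solder = 1.5.

1.5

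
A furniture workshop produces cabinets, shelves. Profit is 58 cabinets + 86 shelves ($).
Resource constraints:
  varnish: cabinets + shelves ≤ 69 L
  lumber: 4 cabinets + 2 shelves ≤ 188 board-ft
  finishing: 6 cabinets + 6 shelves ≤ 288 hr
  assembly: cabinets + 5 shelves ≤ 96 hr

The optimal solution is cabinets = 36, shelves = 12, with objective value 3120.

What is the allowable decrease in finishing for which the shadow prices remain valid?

172.8

Binding constraints: finishing, assembly. The basis is B = [[6,6],[1,5]] with det 24.
Per unit decrease in finishing, x* moves by d = (-0.2083, 0.0417).
The basis stays optimal until cabinets reaches 0; allowable decrease = 172.8 hr.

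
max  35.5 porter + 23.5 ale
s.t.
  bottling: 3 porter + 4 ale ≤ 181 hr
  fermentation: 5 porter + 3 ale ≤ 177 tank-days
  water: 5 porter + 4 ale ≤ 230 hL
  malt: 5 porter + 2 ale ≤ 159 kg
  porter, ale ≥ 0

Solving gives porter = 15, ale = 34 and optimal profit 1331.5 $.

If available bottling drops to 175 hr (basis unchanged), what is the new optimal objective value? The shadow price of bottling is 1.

Δb = -6, so new z* = 1331.5 + (1)·(-6) = 1331.5 − 6 = 1325.5.

1325.5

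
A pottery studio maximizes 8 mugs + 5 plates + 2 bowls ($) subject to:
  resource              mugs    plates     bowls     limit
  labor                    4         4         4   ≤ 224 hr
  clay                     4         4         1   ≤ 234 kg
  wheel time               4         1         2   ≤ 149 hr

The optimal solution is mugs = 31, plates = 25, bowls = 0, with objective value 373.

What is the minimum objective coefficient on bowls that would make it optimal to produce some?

6

Binding: labor and wheel time. Non-binding: clay (10 unused).
Since clay is not tight, its dual is 0.
Dual feasibility on the basic columns requires 4·y_labor + 4·y_wheel time = 8, 4·y_labor + 1·y_wheel time = 5.
→ y_labor = 1 and y_wheel time = 1.
bowls enters the basis when its profit ≥ yᵀa₃ = 1·4 + 1·2 = 6.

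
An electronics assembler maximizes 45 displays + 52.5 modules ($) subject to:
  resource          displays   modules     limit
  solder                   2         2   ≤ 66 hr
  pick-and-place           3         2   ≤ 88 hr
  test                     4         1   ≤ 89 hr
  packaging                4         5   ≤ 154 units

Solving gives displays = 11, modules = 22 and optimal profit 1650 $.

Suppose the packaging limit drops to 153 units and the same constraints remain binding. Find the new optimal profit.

1642.5

Binding: solder and packaging. Non-binding: pick-and-place (11 unused), test (23 unused).
By complementary slackness, y = 0 for the non-binding constraints.
Dual feasibility on the basic columns requires 2·y_solder + 4·y_packaging = 45, 2·y_solder + 5·y_packaging = 52.5.
→ y_solder = 7.5 and y_packaging = 7.5.
Δz = y_packaging·Δb = 7.5 × (-1) = -7.5, so new z* = 1650 − 7.5 = 1642.5.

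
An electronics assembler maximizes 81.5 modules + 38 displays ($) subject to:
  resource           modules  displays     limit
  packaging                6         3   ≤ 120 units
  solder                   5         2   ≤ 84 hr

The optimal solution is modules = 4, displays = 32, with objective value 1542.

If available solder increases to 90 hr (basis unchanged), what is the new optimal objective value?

1575

Check each constraint at x*: packaging 120/120 (tight); solder 84/84 (tight).
Dual feasibility on the basic columns requires 6·y_packaging + 5·y_solder = 81.5, 3·y_packaging + 2·y_solder = 38.
→ y_packaging = 9 and y_solder = 5.5.
Δz = y_solder·Δb = 5.5 × (6) = 33, so new z* = 1542 + 33 = 1575.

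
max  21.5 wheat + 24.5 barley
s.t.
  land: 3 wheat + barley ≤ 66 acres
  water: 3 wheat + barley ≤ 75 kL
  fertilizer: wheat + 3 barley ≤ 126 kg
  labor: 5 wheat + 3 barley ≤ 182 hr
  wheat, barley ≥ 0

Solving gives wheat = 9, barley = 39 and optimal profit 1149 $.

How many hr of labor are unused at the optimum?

20

labor used = 5·9 + 3·39 = 162; slack = 182 − 162 = 20.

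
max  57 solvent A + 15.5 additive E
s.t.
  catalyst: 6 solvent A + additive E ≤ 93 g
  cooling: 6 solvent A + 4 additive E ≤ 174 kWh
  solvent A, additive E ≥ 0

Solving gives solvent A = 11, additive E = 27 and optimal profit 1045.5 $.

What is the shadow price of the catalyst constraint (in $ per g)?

7.5

At the optimum: catalyst uses 93 of 93 (binding); cooling uses 174 of 174 (binding).
The binding rows give the dual system: 6·y_catalyst + 6·y_cooling = 57 and 1·y_catalyst + 4·y_cooling = 15.5.
Solving: y_catalyst = 7.5, y_cooling = 2.
Shadow price of catalyst = 7.5.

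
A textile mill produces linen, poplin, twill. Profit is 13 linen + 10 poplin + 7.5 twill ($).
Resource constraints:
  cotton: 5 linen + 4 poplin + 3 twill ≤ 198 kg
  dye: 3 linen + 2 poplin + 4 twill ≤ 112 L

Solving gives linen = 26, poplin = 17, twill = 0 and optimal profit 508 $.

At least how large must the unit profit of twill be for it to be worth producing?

10

At the optimum: cotton uses 198 of 198 (binding); dye uses 112 of 112 (binding).
From A_Bᵀ y = c: 5·y_cotton + 3·y_dye = 13; 4·y_cotton + 2·y_dye = 10.
Solving: y_cotton = 2, y_dye = 1.
twill enters the basis when its profit ≥ yᵀa₃ = 2·3 + 1·4 = 10.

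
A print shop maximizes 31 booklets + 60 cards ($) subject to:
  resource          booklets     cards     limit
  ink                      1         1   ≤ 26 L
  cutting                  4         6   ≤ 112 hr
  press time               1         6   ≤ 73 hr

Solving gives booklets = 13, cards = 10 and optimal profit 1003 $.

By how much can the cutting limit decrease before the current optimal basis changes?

39

Binding constraints: cutting, press time. The basis is B = [[4,6],[1,6]] with det 18.
Per unit decrease in cutting, x* moves by d = (-0.3333, 0.0556).
The basis stays optimal until booklets reaches 0; allowable decrease = 39 hr.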